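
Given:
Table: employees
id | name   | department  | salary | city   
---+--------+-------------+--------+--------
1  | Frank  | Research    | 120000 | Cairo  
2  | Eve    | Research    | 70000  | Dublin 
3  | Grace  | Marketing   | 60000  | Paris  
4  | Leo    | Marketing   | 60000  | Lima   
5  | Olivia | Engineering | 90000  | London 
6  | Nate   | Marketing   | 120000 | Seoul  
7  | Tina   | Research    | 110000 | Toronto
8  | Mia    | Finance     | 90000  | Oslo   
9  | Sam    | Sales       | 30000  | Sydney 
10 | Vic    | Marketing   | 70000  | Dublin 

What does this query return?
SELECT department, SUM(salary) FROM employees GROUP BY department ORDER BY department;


Summing salary within each department:
  Engineering: 90000 = 90000
  Finance: 90000 = 90000
  Marketing: 60000 + 60000 + 120000 + 70000 = 310000
  Research: 120000 + 70000 + 110000 = 300000
  Sales: 30000 = 30000


5 groups:
Engineering, 90000
Finance, 90000
Marketing, 310000
Research, 300000
Sales, 30000


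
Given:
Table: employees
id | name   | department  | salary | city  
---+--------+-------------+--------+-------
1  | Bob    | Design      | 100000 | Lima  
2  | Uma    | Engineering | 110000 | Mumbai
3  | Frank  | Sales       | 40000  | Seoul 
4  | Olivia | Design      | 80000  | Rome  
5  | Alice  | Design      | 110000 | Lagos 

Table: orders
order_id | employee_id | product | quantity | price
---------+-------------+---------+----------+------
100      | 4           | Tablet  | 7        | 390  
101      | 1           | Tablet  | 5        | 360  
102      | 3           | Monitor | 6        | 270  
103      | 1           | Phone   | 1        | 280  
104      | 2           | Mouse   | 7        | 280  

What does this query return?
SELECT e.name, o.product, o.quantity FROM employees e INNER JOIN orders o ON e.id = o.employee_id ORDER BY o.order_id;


Joining employees.id = orders.employee_id:
  employee Olivia (id=4) -> order Tablet
  employee Bob (id=1) -> order Tablet
  employee Frank (id=3) -> order Monitor
  employee Bob (id=1) -> order Phone
  employee Uma (id=2) -> order Mouse


5 rows:
Olivia, Tablet, 7
Bob, Tablet, 5
Frank, Monitor, 6
Bob, Phone, 1
Uma, Mouse, 7


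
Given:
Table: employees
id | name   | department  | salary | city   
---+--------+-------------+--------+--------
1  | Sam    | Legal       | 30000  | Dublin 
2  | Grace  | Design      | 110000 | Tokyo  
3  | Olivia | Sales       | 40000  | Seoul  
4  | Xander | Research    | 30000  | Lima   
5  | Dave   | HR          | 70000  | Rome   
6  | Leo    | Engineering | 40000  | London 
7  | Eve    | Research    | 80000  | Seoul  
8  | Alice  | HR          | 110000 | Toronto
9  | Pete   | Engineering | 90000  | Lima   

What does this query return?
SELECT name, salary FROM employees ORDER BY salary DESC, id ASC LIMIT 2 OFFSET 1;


Sort by salary DESC (id ASC tiebreak), then skip 1 and take 2
Rows 2 through 3

2 rows:
Alice, 110000
Pete, 90000


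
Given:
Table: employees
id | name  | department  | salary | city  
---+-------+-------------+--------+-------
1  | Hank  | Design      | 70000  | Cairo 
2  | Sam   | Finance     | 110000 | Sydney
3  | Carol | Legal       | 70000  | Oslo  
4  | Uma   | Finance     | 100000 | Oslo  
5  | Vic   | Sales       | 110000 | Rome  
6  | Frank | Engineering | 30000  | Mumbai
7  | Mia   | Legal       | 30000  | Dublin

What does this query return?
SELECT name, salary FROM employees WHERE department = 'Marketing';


Filtering: department = 'Marketing'
Matching rows: 0

Empty result set (0 rows)


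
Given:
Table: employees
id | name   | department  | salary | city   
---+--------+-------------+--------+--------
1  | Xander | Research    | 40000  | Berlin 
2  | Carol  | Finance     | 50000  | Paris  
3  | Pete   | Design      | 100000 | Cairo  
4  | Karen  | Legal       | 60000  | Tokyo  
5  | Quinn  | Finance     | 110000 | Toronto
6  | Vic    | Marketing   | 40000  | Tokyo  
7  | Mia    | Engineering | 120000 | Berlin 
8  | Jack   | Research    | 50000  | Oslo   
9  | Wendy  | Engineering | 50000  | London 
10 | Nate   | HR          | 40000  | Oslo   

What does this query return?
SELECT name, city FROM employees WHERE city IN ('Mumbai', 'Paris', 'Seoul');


Filtering: city IN ('Mumbai', 'Paris', 'Seoul')
Matching: 1 rows

1 rows:
Carol, Paris


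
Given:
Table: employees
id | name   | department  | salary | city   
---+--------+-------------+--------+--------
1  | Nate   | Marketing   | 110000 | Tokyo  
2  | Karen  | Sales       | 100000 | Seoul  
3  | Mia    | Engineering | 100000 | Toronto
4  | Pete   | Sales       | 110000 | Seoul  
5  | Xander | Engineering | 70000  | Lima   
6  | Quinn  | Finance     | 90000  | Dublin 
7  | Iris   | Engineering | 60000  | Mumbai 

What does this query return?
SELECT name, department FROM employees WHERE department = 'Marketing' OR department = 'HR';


Filtering: department = 'Marketing' OR 'HR'
Matching: 1 rows

1 rows:
Nate, Marketing


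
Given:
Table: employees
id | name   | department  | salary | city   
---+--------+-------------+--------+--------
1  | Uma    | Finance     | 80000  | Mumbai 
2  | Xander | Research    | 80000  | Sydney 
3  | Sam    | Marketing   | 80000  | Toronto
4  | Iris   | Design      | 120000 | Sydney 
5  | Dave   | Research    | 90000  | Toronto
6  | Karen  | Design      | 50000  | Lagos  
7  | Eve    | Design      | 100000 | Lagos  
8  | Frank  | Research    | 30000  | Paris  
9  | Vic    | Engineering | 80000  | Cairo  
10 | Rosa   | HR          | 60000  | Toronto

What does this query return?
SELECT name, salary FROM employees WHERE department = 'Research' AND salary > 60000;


Filtering: department = 'Research' AND salary > 60000
Matching: 2 rows

2 rows:
Xander, 80000
Dave, 90000


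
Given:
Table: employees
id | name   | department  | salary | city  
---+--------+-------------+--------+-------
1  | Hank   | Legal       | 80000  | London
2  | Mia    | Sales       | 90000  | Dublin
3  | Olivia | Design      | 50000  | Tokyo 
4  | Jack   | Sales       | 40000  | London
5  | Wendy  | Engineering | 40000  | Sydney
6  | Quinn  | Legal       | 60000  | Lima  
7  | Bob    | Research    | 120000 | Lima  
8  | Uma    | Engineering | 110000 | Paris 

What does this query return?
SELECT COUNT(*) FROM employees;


COUNT(*) counts all rows

8


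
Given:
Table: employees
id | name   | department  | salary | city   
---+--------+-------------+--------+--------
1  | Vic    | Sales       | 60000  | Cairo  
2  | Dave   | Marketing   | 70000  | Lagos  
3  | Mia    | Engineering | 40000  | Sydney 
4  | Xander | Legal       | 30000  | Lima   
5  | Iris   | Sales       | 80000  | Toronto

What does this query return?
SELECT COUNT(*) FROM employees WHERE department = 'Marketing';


Counting rows where department = 'Marketing'
  Dave -> MATCH


1


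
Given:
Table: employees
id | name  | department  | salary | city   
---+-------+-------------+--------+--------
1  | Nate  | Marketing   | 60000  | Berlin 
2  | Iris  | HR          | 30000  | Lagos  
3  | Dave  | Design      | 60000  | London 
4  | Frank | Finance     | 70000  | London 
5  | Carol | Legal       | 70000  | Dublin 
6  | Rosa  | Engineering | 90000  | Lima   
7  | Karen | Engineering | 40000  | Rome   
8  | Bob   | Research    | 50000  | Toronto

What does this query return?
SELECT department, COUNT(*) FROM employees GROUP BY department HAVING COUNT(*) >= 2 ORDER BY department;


Groups with count >= 2:
  Engineering: 2 -> PASS
  Design: 1 -> filtered out
  Finance: 1 -> filtered out
  HR: 1 -> filtered out
  Legal: 1 -> filtered out
  Marketing: 1 -> filtered out
  Research: 1 -> filtered out


1 groups:
Engineering, 2


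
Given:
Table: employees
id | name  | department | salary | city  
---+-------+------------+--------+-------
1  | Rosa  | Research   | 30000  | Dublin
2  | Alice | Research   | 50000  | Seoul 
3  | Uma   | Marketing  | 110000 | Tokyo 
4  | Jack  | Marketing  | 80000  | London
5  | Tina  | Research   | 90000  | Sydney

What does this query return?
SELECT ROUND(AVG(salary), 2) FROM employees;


SUM(salary) = 360000
COUNT = 5
ROUND(AVG, 2) = ROUND(360000 / 5, 2) = 72000.0

72000.0


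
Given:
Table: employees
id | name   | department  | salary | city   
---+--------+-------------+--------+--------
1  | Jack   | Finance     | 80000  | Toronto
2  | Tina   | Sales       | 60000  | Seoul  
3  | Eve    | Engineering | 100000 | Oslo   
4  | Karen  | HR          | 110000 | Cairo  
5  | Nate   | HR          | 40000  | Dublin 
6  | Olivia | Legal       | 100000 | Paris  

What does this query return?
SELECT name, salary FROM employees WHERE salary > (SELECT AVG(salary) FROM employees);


Subquery: AVG(salary) = 81666.67
Filtering: salary > 81666.67
  Eve (100000) -> MATCH
  Karen (110000) -> MATCH
  Olivia (100000) -> MATCH


3 rows:
Eve, 100000
Karen, 110000
Olivia, 100000


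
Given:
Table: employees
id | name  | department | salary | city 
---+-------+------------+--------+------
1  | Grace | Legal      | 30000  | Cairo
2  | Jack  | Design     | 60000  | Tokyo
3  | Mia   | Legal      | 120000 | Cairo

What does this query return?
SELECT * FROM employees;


SELECT * returns all 3 rows with all columns

3 rows:
1, Grace, Legal, 30000, Cairo
2, Jack, Design, 60000, Tokyo
3, Mia, Legal, 120000, Cairo


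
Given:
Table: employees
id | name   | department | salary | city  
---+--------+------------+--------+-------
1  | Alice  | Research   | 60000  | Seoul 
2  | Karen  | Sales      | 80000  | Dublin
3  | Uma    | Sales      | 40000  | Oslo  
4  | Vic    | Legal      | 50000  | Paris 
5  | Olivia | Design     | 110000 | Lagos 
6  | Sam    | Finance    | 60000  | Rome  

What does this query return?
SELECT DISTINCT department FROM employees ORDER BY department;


All 'department' values (row order): Research, Sales, Sales, Legal, Design, Finance
Removing duplicates leaves 5 unique value(s).

5 values:
Design
Finance
Legal
Research
Sales


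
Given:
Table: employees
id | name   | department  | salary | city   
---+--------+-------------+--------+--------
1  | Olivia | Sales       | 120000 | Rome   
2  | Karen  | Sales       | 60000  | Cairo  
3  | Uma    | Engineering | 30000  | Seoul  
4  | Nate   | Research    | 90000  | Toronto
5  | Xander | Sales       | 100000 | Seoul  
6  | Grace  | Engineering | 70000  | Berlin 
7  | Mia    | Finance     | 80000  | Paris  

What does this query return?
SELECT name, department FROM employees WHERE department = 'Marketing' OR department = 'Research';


Filtering: department = 'Marketing' OR 'Research'
Matching: 1 rows

1 rows:
Nate, Research


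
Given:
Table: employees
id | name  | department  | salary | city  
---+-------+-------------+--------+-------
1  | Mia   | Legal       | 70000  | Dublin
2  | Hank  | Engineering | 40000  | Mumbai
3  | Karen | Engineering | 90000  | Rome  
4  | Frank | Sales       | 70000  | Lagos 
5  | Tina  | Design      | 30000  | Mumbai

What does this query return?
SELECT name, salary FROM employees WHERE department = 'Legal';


Filtering: department = 'Legal'
Matching rows: 1

1 rows:
Mia, 70000


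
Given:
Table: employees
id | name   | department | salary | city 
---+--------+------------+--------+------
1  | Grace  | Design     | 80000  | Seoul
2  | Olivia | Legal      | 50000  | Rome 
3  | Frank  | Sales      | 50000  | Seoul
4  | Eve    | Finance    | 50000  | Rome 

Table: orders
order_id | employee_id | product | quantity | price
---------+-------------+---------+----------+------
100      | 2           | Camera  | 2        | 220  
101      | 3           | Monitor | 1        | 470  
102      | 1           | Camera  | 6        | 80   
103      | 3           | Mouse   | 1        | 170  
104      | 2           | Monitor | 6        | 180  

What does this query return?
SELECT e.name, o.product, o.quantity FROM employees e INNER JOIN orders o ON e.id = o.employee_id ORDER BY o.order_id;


Joining employees.id = orders.employee_id:
  employee Olivia (id=2) -> order Camera
  employee Frank (id=3) -> order Monitor
  employee Grace (id=1) -> order Camera
  employee Frank (id=3) -> order Mouse
  employee Olivia (id=2) -> order Monitor


5 rows:
Olivia, Camera, 2
Frank, Monitor, 1
Grace, Camera, 6
Frank, Mouse, 1
Olivia, Monitor, 6


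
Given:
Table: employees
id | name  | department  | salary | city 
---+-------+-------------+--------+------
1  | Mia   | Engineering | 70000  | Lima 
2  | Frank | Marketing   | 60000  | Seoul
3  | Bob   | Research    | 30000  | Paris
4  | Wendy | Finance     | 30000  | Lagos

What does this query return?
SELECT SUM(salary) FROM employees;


SUM(salary) = 70000 + 60000 + 30000 + 30000 = 190000

190000


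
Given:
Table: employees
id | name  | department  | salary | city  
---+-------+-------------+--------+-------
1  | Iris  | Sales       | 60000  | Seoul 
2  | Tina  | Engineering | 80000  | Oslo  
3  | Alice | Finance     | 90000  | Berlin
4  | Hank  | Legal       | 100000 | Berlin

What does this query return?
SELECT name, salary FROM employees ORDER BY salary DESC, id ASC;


Sorting by salary DESC, then id ASC for ties

4 rows:
Hank, 100000
Alice, 90000
Tina, 80000
Iris, 60000


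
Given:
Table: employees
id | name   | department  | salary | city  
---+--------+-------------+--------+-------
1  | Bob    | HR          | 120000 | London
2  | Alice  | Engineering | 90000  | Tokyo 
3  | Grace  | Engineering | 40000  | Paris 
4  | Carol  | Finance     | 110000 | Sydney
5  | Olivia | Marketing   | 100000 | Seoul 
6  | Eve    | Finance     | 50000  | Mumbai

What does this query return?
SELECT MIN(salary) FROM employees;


Salaries: 120000, 90000, 40000, 110000, 100000, 50000
MIN = 40000

40000


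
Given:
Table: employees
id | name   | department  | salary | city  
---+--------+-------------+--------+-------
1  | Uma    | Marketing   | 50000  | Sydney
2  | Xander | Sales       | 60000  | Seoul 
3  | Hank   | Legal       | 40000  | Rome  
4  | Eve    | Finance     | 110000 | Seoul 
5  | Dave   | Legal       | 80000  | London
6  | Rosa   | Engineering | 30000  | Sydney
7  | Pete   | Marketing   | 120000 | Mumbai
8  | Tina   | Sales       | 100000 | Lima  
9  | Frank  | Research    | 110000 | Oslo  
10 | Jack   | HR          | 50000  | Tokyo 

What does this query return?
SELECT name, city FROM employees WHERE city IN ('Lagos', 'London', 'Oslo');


Filtering: city IN ('Lagos', 'London', 'Oslo')
Matching: 2 rows

2 rows:
Dave, London
Frank, Oslo


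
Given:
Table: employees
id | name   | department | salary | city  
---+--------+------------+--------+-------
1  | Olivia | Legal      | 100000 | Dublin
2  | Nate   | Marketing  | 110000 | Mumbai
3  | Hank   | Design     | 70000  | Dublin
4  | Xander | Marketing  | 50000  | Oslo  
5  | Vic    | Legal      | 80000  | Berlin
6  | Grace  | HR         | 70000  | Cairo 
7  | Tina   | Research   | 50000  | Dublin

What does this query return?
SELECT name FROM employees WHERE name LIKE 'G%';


LIKE 'G%' matches names starting with 'G'
Matching: 1

1 rows:
Grace


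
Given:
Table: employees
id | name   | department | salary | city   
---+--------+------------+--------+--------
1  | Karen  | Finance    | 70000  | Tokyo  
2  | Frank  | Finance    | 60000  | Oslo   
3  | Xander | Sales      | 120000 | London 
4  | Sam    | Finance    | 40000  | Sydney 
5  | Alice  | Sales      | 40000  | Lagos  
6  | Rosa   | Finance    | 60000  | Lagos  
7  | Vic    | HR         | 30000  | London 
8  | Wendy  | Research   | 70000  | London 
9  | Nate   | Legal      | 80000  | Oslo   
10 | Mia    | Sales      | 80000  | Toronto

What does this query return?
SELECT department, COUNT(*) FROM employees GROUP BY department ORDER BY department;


Assigning each row to its department group:
  Karen -> Finance
  Frank -> Finance
  Xander -> Sales
  Sam -> Finance
  Alice -> Sales
  Rosa -> Finance
  Vic -> HR
  Wendy -> Research
  Nate -> Legal
  Mia -> Sales


5 groups:
Finance, 4
HR, 1
Legal, 1
Research, 1
Sales, 3


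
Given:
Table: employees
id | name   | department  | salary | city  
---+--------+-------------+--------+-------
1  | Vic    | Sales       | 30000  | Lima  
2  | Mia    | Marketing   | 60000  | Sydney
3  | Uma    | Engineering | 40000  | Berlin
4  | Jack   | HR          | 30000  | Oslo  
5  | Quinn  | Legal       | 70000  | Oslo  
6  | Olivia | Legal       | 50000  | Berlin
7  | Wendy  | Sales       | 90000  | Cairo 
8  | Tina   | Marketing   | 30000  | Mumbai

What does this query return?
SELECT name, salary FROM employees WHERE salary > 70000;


Filtering: salary > 70000
Matching: 1 rows

1 rows:
Wendy, 90000


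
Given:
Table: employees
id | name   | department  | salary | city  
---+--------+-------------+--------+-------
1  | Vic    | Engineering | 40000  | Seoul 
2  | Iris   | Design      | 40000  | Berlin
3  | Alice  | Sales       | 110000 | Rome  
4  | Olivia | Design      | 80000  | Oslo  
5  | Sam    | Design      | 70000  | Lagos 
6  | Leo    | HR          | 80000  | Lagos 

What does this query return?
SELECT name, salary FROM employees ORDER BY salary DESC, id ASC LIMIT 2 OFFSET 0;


Sort by salary DESC (id ASC tiebreak), then skip 0 and take 2
Rows 1 through 2

2 rows:
Alice, 110000
Olivia, 80000


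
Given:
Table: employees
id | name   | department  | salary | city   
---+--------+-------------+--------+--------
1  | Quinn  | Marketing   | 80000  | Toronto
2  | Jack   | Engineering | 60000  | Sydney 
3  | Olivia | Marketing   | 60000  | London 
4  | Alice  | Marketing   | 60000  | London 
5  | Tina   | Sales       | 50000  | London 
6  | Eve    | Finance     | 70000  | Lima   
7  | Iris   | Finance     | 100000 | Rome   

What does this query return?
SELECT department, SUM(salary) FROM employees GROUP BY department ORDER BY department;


Summing salary within each department:
  Engineering: 60000 = 60000
  Finance: 70000 + 100000 = 170000
  Marketing: 80000 + 60000 + 60000 = 200000
  Sales: 50000 = 50000


4 groups:
Engineering, 60000
Finance, 170000
Marketing, 200000
Sales, 50000


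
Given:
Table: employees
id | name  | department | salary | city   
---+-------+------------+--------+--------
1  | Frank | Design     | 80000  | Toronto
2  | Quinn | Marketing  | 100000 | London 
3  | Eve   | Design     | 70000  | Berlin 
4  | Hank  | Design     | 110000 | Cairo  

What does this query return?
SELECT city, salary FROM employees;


Projecting columns: city, salary

4 rows:
Toronto, 80000
London, 100000
Berlin, 70000
Cairo, 110000


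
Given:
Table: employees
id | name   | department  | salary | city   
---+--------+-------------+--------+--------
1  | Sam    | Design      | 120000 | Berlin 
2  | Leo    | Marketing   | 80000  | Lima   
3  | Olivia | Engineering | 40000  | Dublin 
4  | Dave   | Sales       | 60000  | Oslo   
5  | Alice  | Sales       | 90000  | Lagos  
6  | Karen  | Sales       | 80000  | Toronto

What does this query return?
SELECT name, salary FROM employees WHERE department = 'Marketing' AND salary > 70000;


Filtering: department = 'Marketing' AND salary > 70000
Matching: 1 rows

1 rows:
Leo, 80000


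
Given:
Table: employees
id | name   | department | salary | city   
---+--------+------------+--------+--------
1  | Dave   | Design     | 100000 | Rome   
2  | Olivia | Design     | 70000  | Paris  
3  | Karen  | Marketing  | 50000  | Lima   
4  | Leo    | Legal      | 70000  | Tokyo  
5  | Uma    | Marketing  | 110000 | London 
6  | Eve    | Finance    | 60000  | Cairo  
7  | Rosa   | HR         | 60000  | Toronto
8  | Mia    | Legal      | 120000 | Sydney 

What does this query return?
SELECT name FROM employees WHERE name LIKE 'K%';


LIKE 'K%' matches names starting with 'K'
Matching: 1

1 rows:
Karen


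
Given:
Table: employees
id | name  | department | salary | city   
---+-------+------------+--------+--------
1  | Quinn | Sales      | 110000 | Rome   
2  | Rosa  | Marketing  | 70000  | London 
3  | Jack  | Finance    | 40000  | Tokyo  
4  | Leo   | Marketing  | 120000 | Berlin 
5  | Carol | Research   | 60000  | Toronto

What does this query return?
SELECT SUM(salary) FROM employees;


SUM(salary) = 110000 + 70000 + 40000 + 120000 + 60000 = 400000

400000


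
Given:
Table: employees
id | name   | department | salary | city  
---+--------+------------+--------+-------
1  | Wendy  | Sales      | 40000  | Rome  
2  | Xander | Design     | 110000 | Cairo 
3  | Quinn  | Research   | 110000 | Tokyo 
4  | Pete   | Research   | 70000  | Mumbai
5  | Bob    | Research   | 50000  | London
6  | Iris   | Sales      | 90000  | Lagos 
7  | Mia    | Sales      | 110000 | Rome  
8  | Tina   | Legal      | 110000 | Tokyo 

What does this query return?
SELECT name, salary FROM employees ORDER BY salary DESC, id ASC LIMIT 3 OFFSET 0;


Sort by salary DESC (id ASC tiebreak), then skip 0 and take 3
Rows 1 through 3

3 rows:
Xander, 110000
Quinn, 110000
Mia, 110000


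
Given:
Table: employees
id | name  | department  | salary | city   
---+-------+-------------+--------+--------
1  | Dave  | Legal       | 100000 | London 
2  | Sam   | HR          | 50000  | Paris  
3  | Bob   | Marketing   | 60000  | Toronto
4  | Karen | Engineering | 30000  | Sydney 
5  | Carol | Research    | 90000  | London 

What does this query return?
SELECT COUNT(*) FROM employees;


COUNT(*) counts all rows

5


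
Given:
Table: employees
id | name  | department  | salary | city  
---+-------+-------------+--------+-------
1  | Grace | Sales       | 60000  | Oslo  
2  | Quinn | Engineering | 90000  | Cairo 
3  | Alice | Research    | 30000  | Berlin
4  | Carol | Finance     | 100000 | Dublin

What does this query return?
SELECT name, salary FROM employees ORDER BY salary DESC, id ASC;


Sorting by salary DESC, then id ASC for ties

4 rows:
Carol, 100000
Quinn, 90000
Grace, 60000
Alice, 30000


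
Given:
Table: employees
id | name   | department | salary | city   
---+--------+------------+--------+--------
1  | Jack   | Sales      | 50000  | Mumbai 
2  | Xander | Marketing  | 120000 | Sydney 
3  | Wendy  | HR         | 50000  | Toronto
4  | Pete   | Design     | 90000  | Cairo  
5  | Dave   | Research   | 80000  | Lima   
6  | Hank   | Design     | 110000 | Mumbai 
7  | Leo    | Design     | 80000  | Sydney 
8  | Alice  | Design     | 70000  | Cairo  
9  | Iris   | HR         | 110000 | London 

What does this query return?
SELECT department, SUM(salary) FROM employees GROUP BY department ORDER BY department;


Summing salary within each department:
  Design: 90000 + 110000 + 80000 + 70000 = 350000
  HR: 50000 + 110000 = 160000
  Marketing: 120000 = 120000
  Research: 80000 = 80000
  Sales: 50000 = 50000


5 groups:
Design, 350000
HR, 160000
Marketing, 120000
Research, 80000
Sales, 50000


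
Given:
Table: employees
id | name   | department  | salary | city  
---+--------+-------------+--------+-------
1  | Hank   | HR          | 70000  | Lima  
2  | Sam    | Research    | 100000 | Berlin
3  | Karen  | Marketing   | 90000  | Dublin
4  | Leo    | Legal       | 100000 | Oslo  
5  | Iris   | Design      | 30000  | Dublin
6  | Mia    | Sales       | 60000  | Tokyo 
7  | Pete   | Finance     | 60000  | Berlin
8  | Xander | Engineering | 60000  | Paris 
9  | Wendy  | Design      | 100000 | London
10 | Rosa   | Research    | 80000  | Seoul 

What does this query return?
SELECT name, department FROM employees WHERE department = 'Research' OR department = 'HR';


Filtering: department = 'Research' OR 'HR'
Matching: 3 rows

3 rows:
Hank, HR
Sam, Research
Rosa, Research


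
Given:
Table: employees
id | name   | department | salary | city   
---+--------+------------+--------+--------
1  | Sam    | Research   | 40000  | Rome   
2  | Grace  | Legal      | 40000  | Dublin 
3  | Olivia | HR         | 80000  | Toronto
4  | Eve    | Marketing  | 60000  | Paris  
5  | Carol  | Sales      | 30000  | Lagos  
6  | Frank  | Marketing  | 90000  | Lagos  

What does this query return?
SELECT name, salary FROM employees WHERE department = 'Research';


Filtering: department = 'Research'
Matching rows: 1

1 rows:
Sam, 40000


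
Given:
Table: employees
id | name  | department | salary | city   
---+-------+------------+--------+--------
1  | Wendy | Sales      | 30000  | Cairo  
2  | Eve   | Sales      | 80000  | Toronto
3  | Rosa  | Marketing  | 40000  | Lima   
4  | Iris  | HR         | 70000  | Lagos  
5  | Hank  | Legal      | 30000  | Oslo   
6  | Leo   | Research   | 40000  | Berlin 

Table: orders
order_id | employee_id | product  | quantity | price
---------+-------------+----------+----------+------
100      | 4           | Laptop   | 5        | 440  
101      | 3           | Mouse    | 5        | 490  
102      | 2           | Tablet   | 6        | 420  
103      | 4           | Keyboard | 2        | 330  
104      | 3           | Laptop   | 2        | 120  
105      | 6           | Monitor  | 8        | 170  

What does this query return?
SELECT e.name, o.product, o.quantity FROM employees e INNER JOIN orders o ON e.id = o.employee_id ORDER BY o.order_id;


Joining employees.id = orders.employee_id:
  employee Iris (id=4) -> order Laptop
  employee Rosa (id=3) -> order Mouse
  employee Eve (id=2) -> order Tablet
  employee Iris (id=4) -> order Keyboard
  employee Rosa (id=3) -> order Laptop
  employee Leo (id=6) -> order Monitor


6 rows:
Iris, Laptop, 5
Rosa, Mouse, 5
Eve, Tablet, 6
Iris, Keyboard, 2
Rosa, Laptop, 2
Leo, Monitor, 8


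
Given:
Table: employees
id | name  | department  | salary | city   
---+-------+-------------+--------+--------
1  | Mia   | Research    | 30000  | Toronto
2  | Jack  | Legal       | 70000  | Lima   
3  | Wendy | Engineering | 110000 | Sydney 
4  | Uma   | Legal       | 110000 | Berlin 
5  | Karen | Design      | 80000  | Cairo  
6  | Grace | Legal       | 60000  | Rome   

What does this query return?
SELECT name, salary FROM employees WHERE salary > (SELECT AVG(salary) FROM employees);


Subquery: AVG(salary) = 76666.67
Filtering: salary > 76666.67
  Wendy (110000) -> MATCH
  Uma (110000) -> MATCH
  Karen (80000) -> MATCH


3 rows:
Wendy, 110000
Uma, 110000
Karen, 80000


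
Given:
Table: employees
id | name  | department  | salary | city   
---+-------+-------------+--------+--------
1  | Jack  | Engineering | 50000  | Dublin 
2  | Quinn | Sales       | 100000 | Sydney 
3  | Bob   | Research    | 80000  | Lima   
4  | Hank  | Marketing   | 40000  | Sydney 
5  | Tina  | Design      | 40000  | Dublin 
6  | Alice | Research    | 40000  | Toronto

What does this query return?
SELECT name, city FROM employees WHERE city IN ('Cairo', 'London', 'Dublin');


Filtering: city IN ('Cairo', 'London', 'Dublin')
Matching: 2 rows

2 rows:
Jack, Dublin
Tina, Dublin


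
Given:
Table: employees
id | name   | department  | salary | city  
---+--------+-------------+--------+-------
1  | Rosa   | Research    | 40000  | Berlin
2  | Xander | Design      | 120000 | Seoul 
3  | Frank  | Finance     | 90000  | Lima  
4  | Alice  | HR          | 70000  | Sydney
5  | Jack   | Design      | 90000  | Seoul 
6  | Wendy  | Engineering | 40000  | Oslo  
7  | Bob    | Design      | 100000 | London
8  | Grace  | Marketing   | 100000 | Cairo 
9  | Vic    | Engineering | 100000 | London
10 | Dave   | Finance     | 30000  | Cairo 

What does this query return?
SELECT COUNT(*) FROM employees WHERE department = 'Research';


Counting rows where department = 'Research'
  Rosa -> MATCH


1


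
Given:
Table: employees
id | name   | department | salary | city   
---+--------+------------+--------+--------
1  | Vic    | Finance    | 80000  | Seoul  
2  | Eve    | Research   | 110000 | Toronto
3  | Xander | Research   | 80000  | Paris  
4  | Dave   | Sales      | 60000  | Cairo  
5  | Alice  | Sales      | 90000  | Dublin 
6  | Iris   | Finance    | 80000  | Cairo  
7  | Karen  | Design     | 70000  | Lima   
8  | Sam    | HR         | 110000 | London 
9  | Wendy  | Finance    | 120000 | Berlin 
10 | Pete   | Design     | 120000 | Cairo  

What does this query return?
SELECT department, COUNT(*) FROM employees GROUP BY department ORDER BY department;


Assigning each row to its department group:
  Vic -> Finance
  Eve -> Research
  Xander -> Research
  Dave -> Sales
  Alice -> Sales
  Iris -> Finance
  Karen -> Design
  Sam -> HR
  Wendy -> Finance
  Pete -> Design


5 groups:
Design, 2
Finance, 3
HR, 1
Research, 2
Sales, 2


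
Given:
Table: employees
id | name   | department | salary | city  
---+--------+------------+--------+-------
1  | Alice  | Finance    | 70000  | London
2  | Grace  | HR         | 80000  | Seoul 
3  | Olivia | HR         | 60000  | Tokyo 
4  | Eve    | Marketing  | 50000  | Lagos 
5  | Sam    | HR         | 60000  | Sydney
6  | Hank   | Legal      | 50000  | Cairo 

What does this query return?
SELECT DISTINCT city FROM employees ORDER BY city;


All 'city' values (row order): London, Seoul, Tokyo, Lagos, Sydney, Cairo
Removing duplicates leaves 6 unique value(s).

6 values:
Cairo
Lagos
London
Seoul
Sydney
Tokyo


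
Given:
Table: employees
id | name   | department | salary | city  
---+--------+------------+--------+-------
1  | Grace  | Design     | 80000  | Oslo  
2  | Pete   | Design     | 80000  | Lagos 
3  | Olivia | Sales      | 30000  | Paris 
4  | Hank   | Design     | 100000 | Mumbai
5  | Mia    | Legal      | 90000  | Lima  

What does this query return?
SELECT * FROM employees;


SELECT * returns all 5 rows with all columns

5 rows:
1, Grace, Design, 80000, Oslo
2, Pete, Design, 80000, Lagos
3, Olivia, Sales, 30000, Paris
4, Hank, Design, 100000, Mumbai
5, Mia, Legal, 90000, Lima


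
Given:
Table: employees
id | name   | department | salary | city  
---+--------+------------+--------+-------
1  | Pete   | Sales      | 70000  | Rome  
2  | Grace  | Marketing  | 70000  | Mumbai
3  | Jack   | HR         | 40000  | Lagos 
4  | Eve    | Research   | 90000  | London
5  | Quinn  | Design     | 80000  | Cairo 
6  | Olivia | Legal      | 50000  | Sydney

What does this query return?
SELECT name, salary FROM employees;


Projecting columns: name, salary

6 rows:
Pete, 70000
Grace, 70000
Jack, 40000
Eve, 90000
Quinn, 80000
Olivia, 50000


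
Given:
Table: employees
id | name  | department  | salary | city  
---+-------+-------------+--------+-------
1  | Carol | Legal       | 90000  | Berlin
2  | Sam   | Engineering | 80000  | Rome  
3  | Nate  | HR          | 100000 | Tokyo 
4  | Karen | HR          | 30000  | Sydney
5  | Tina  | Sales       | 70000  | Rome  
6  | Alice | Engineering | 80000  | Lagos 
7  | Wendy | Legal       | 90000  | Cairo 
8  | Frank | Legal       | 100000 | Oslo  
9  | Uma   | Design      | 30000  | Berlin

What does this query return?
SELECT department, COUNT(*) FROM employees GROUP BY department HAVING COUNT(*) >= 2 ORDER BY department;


Groups with count >= 2:
  Engineering: 2 -> PASS
  HR: 2 -> PASS
  Legal: 3 -> PASS
  Design: 1 -> filtered out
  Sales: 1 -> filtered out


3 groups:
Engineering, 2
HR, 2
Legal, 3


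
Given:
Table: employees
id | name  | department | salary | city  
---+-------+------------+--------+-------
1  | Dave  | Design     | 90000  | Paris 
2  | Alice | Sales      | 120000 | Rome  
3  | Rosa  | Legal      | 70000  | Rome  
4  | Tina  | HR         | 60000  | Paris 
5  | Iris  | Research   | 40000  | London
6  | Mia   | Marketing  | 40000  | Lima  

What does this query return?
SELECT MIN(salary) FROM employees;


Salaries: 90000, 120000, 70000, 60000, 40000, 40000
MIN = 40000

40000


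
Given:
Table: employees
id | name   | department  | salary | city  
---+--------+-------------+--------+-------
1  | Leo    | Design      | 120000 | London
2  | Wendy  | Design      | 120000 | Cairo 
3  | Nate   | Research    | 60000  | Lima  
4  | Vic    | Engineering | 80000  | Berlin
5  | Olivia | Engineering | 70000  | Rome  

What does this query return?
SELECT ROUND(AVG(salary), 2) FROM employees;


SUM(salary) = 450000
COUNT = 5
ROUND(AVG, 2) = ROUND(450000 / 5, 2) = 90000.0

90000.0


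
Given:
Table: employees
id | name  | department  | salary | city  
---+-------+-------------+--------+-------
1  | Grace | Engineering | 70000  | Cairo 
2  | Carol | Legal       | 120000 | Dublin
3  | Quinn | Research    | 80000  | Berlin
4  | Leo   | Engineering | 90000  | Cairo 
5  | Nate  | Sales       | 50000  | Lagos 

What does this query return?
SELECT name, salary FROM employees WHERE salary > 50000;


Filtering: salary > 50000
Matching: 4 rows

4 rows:
Grace, 70000
Carol, 120000
Quinn, 80000
Leo, 90000


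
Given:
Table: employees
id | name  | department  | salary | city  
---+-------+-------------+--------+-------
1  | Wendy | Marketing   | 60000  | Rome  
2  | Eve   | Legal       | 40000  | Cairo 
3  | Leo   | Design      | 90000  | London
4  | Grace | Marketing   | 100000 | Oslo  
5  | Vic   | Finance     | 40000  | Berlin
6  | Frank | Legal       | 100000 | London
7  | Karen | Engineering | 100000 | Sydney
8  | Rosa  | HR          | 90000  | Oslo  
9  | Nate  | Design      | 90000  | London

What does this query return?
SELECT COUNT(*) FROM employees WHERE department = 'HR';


Counting rows where department = 'HR'
  Rosa -> MATCH


1


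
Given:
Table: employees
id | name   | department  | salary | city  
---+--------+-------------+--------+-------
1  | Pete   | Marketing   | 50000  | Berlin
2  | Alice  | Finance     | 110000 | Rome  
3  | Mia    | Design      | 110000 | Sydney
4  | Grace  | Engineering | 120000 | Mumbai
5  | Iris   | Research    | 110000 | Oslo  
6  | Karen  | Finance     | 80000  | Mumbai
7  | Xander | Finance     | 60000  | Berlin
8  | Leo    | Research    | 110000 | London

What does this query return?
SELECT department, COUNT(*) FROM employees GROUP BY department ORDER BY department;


Assigning each row to its department group:
  Pete -> Marketing
  Alice -> Finance
  Mia -> Design
  Grace -> Engineering
  Iris -> Research
  Karen -> Finance
  Xander -> Finance
  Leo -> Research


5 groups:
Design, 1
Engineering, 1
Finance, 3
Marketing, 1
Research, 2


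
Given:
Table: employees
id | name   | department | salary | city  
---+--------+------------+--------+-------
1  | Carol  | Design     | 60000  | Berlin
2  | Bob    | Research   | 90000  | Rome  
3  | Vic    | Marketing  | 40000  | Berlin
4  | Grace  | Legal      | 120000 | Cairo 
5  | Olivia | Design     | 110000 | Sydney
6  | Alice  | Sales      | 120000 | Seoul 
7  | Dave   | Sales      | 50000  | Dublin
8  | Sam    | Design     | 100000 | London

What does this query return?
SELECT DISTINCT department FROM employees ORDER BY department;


All 'department' values (row order): Design, Research, Marketing, Legal, Design, Sales, Sales, Design
Removing duplicates leaves 5 unique value(s).

5 values:
Design
Legal
Marketing
Research
Sales


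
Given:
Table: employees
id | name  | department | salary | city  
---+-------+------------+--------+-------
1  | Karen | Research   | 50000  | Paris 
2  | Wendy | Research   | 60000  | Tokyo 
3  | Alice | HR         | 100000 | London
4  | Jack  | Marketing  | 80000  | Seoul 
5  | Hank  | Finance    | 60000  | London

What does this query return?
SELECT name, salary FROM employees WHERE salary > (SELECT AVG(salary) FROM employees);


Subquery: AVG(salary) = 70000.0
Filtering: salary > 70000.0
  Alice (100000) -> MATCH
  Jack (80000) -> MATCH


2 rows:
Alice, 100000
Jack, 80000


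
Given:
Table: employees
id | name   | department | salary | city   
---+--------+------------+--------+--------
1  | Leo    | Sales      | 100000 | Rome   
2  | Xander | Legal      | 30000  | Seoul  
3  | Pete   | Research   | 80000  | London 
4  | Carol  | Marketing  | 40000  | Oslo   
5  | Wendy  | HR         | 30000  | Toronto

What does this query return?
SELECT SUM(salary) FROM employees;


SUM(salary) = 100000 + 30000 + 80000 + 40000 + 30000 = 280000

280000


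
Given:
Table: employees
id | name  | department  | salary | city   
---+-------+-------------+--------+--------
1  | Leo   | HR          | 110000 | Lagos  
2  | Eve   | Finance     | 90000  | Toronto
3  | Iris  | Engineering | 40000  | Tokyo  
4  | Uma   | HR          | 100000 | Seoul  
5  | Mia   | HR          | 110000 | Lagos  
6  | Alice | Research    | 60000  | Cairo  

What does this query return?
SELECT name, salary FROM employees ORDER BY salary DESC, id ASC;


Sorting by salary DESC, then id ASC for ties

6 rows:
Leo, 110000
Mia, 110000
Uma, 100000
Eve, 90000
Alice, 60000
Iris, 40000


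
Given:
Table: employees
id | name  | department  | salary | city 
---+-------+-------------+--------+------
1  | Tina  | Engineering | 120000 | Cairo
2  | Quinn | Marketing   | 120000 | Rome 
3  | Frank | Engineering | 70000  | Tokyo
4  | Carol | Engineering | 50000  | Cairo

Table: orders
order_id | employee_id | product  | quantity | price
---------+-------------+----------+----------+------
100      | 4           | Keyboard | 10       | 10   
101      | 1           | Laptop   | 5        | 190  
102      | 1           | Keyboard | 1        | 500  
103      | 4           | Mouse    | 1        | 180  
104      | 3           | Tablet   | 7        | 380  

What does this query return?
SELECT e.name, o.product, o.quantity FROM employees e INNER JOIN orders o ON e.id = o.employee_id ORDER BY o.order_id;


Joining employees.id = orders.employee_id:
  employee Carol (id=4) -> order Keyboard
  employee Tina (id=1) -> order Laptop
  employee Tina (id=1) -> order Keyboard
  employee Carol (id=4) -> order Mouse
  employee Frank (id=3) -> order Tablet


5 rows:
Carol, Keyboard, 10
Tina, Laptop, 5
Tina, Keyboard, 1
Carol, Mouse, 1
Frank, Tablet, 7


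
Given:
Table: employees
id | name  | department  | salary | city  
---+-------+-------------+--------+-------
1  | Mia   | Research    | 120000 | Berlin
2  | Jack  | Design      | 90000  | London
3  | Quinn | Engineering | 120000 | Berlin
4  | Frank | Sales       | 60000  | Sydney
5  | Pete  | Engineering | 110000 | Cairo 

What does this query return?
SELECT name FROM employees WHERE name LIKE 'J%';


LIKE 'J%' matches names starting with 'J'
Matching: 1

1 rows:
Jack


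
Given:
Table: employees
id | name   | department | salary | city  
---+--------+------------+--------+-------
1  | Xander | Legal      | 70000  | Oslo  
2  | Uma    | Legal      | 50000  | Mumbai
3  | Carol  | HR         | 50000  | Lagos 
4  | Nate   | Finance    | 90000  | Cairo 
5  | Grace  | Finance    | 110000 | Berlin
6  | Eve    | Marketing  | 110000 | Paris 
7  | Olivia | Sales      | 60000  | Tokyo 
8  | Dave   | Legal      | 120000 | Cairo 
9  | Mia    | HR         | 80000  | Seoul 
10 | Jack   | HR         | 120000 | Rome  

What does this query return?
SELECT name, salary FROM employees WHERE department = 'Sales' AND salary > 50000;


Filtering: department = 'Sales' AND salary > 50000
Matching: 1 rows

1 rows:
Olivia, 60000


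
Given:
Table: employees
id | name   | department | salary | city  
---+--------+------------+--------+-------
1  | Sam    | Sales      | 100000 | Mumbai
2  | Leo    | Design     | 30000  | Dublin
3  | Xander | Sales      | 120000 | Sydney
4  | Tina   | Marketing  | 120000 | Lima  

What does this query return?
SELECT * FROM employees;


SELECT * returns all 4 rows with all columns

4 rows:
1, Sam, Sales, 100000, Mumbai
2, Leo, Design, 30000, Dublin
3, Xander, Sales, 120000, Sydney
4, Tina, Marketing, 120000, Lima


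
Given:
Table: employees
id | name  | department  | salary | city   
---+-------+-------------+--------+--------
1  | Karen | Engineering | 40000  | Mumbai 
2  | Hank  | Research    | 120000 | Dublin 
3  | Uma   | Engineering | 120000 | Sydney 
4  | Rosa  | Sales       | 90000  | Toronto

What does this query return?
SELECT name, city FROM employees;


Projecting columns: name, city

4 rows:
Karen, Mumbai
Hank, Dublin
Uma, Sydney
Rosa, Toronto


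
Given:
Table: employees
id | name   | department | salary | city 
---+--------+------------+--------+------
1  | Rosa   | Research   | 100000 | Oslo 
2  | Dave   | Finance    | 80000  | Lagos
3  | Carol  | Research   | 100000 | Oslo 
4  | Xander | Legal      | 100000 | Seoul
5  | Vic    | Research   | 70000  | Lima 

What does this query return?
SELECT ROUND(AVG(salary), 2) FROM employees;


SUM(salary) = 450000
COUNT = 5
ROUND(AVG, 2) = ROUND(450000 / 5, 2) = 90000.0

90000.0


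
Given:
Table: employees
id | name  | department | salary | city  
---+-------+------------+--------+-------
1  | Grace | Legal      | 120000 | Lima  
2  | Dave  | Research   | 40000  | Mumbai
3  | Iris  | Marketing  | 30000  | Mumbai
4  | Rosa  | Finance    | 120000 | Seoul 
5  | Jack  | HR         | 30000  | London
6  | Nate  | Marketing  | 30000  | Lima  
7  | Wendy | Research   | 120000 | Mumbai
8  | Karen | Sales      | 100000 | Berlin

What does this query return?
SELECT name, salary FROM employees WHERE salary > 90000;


Filtering: salary > 90000
Matching: 4 rows

4 rows:
Grace, 120000
Rosa, 120000
Wendy, 120000
Karen, 100000
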